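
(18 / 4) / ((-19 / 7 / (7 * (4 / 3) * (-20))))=5880 / 19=309.47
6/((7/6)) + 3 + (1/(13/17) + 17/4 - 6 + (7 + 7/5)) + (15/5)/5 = 6079/364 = 16.70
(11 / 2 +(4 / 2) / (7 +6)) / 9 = 49 / 78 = 0.63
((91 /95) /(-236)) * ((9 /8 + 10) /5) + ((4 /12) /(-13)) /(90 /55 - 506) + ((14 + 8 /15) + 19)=33.52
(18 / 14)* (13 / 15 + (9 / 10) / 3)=3 / 2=1.50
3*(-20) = -60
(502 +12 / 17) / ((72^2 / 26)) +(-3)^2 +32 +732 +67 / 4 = 17455321 / 22032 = 792.27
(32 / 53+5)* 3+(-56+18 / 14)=-14062 / 371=-37.90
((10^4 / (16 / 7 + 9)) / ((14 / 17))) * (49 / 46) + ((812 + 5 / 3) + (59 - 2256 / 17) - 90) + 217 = 186546155 / 92667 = 2013.08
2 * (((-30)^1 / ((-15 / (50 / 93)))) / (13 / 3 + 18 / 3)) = 200 / 961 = 0.21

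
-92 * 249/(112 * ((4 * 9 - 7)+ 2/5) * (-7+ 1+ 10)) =-9545/5488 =-1.74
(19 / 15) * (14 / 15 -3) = -589 / 225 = -2.62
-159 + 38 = -121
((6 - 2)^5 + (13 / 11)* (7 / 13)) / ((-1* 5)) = -11271 / 55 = -204.93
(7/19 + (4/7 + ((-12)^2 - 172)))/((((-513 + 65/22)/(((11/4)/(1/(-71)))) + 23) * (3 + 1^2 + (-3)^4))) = -30919009/2487495675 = -0.01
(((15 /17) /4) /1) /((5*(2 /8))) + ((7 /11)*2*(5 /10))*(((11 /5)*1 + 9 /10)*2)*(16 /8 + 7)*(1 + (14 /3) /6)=59189 /935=63.30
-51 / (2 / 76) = -1938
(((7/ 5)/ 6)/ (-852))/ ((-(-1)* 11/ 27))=-21/ 31240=-0.00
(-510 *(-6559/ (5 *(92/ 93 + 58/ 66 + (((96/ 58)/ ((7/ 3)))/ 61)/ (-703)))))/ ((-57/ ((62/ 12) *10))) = -5400453389484230/ 16635583527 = -324632.64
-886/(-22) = 443/11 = 40.27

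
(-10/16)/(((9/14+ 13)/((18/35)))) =-9/382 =-0.02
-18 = -18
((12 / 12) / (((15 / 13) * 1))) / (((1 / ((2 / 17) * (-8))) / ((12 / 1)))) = -832 / 85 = -9.79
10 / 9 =1.11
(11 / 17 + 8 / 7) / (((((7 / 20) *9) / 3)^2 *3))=28400 / 52479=0.54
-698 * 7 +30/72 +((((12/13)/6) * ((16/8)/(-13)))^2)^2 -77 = -48577580163199/9788768652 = -4962.58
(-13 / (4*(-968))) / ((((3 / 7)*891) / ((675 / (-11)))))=-2275 / 4216608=-0.00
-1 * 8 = -8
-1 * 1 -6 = -7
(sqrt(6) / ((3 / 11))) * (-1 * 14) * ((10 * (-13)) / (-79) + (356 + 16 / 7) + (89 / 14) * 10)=-5152334 * sqrt(6) / 237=-53251.43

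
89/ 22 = 4.05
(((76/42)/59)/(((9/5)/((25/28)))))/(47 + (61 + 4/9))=0.00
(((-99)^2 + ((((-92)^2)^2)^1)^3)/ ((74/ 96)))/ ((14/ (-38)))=-335311745541252604536316944/ 259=-1294639944174720480835201.00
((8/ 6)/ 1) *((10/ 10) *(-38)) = -152/ 3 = -50.67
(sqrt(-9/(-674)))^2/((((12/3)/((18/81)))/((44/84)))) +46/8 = 81391/14154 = 5.75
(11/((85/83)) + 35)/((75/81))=104976/2125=49.40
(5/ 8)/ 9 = 0.07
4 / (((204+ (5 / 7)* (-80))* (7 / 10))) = 10 / 257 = 0.04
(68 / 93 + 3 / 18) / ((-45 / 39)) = -2171 / 2790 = -0.78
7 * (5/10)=7/2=3.50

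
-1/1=-1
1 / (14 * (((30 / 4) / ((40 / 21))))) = 8 / 441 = 0.02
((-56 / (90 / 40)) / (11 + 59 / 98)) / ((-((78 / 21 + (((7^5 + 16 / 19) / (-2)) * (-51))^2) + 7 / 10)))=0.00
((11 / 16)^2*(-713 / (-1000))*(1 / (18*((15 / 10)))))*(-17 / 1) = -1466641 / 6912000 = -0.21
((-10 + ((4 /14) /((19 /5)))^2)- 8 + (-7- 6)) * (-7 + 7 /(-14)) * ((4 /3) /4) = 2741295 /35378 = 77.49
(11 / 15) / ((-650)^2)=11 / 6337500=0.00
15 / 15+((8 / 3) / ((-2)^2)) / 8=13 / 12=1.08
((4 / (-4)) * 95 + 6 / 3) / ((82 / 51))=-4743 / 82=-57.84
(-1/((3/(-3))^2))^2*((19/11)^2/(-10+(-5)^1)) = -361/1815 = -0.20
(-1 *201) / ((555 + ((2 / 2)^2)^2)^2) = -201 / 309136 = -0.00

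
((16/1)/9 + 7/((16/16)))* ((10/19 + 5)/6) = 2765/342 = 8.08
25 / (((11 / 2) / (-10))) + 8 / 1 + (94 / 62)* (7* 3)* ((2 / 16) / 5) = -500023 / 13640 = -36.66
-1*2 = -2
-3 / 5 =-0.60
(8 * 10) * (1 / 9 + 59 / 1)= 42560 / 9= 4728.89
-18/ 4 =-9/ 2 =-4.50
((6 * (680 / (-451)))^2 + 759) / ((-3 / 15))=-855138795 / 203401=-4204.20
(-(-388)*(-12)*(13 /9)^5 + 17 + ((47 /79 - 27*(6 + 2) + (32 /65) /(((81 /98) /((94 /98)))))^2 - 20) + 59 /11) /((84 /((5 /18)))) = 96366329483248207 /1726420802226120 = 55.82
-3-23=-26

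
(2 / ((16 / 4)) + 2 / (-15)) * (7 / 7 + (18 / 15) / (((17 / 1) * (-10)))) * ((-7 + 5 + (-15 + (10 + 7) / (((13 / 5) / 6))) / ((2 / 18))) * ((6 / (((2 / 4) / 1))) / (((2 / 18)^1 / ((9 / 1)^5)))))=13859320167396 / 27625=501694847.69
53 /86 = 0.62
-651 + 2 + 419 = -230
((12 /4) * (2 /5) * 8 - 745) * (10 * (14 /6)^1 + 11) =-378731 /15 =-25248.73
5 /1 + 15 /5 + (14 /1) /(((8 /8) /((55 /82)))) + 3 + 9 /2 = 24.89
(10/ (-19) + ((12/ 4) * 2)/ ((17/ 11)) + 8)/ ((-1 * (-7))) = 524/ 323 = 1.62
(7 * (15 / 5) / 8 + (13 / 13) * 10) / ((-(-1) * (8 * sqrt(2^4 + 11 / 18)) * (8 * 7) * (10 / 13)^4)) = 665691 * sqrt(598) / 824320000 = 0.02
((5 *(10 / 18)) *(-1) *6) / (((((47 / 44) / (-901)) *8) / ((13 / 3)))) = 3221075 / 423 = 7614.83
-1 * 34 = -34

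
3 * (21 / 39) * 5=105 / 13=8.08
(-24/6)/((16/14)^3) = -343/128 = -2.68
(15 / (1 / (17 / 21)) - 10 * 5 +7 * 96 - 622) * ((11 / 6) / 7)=935 / 294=3.18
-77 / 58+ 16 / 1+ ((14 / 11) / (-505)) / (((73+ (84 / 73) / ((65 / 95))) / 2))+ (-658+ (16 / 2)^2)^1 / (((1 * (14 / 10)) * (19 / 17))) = -1108357646486463 / 3036998058710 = -364.95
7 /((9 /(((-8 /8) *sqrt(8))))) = -14 *sqrt(2) /9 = -2.20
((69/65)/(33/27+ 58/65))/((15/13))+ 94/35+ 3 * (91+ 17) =2832539/8659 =327.12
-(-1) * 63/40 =63/40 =1.58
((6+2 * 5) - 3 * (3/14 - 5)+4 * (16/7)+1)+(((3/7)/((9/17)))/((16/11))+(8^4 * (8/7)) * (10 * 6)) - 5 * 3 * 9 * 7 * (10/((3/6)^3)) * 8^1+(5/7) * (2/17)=-323890.29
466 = 466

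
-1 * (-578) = 578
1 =1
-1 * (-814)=814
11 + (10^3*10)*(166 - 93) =730011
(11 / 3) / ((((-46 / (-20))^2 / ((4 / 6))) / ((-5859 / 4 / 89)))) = -358050 / 47081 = -7.60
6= 6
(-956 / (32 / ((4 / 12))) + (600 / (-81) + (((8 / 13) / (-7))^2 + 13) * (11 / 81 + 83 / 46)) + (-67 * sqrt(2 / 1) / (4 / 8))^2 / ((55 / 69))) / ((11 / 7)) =305879363785087 / 10667016360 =28675.25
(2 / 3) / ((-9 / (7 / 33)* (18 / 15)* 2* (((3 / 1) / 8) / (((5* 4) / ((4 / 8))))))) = -5600 / 8019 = -0.70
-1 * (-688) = 688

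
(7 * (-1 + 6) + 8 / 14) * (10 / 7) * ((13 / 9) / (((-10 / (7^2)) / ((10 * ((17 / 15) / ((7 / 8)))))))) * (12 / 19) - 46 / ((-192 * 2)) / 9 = -2942.22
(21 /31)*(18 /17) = 378 /527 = 0.72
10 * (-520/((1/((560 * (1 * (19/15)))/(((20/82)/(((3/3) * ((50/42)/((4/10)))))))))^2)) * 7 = -220890124000000/81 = -2727038567901.23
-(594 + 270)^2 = -746496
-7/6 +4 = 17/6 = 2.83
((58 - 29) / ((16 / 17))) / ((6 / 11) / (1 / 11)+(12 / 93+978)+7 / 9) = 137547 / 4396624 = 0.03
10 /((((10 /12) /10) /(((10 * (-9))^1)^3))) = -87480000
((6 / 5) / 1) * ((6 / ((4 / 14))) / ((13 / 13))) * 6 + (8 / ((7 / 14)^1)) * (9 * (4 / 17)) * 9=38772 / 85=456.14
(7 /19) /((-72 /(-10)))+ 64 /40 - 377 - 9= -1314473 /3420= -384.35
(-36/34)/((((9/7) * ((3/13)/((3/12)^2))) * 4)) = -91/1632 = -0.06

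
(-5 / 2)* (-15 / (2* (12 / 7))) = 175 / 16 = 10.94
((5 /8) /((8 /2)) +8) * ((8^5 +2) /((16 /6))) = 12829455 /128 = 100230.12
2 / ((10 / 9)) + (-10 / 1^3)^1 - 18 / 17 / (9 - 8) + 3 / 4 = -2893 / 340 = -8.51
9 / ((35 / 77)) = 99 / 5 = 19.80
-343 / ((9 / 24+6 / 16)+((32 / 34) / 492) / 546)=-783196596 / 1712537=-457.33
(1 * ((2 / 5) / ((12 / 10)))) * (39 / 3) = 13 / 3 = 4.33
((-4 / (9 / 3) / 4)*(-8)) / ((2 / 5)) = 20 / 3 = 6.67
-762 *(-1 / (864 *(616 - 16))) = 0.00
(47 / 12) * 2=47 / 6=7.83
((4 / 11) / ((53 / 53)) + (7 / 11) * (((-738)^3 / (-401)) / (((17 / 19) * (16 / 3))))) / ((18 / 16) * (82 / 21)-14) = -280660446178 / 20171503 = -13913.71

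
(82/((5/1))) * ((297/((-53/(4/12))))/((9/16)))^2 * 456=1158254592/14045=82467.40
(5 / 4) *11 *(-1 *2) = -55 / 2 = -27.50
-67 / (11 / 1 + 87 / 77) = -5159 / 934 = -5.52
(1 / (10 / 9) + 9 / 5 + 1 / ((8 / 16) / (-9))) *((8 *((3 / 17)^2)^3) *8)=-209952 / 7099285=-0.03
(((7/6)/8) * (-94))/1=-329/24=-13.71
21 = 21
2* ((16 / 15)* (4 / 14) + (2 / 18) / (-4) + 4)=5389 / 630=8.55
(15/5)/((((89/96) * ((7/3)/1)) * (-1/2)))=-1728/623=-2.77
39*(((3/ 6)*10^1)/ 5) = 39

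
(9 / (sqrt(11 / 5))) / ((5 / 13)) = 117 * sqrt(55) / 55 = 15.78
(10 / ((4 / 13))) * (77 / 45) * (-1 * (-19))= 19019 / 18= 1056.61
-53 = -53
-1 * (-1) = 1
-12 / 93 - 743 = -23037 / 31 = -743.13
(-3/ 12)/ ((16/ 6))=-3/ 32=-0.09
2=2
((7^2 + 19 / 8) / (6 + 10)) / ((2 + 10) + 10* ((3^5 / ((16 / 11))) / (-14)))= -959 / 32056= -0.03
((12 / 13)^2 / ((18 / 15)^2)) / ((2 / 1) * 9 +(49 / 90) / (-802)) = 7218000 / 219563279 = 0.03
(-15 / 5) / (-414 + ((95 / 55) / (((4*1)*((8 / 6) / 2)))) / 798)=3696 / 510047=0.01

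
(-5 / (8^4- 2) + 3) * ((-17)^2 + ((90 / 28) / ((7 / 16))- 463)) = -50126991 / 100303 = -499.76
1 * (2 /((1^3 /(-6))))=-12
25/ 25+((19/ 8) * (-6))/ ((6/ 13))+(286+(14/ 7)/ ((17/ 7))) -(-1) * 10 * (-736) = -966015/ 136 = -7103.05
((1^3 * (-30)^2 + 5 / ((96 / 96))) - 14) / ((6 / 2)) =297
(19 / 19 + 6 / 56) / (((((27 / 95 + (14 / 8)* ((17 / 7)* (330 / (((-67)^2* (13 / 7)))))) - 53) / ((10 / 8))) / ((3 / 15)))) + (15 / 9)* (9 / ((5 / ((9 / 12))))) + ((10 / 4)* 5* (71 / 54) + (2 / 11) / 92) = 4163823516145829 / 222880158009432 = 18.68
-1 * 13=-13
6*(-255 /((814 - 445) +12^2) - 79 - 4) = -28556 /57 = -500.98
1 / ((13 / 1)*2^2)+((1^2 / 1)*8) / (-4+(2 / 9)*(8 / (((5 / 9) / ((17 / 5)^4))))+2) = 1315043 / 34582236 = 0.04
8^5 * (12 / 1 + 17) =950272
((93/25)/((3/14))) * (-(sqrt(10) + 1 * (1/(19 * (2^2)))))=-55.13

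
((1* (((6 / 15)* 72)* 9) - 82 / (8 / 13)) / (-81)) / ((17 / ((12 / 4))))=-2519 / 9180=-0.27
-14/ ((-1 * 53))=0.26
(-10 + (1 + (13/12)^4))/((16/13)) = -2054819/331776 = -6.19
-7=-7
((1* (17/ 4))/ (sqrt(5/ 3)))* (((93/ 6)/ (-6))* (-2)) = 527* sqrt(15)/ 120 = 17.01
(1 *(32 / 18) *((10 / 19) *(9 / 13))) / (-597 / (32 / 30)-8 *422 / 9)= -23040 / 33248917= -0.00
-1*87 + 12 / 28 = -606 / 7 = -86.57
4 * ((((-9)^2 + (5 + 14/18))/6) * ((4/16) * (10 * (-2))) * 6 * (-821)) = 12824020/9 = 1424891.11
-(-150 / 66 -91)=1026 / 11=93.27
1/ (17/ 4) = 4/ 17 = 0.24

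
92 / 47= 1.96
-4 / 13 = -0.31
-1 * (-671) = 671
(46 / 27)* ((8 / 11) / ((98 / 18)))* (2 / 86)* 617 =227056 / 69531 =3.27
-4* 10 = -40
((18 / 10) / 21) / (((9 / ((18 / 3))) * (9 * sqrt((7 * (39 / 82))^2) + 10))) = 164 / 114695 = 0.00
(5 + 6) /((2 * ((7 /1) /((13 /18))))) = 143 /252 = 0.57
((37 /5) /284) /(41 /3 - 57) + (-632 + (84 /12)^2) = -107621911 /184600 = -583.00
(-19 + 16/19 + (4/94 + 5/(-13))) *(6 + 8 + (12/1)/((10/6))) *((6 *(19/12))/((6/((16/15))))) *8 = -728486272/137475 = -5299.05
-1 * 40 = -40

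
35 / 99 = 0.35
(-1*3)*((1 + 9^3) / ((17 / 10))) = -21900 / 17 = -1288.24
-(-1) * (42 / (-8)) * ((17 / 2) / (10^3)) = -357 / 8000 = -0.04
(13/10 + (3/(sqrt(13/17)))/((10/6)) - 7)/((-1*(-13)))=-57/130 + 9*sqrt(221)/845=-0.28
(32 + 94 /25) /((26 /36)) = 16092 /325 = 49.51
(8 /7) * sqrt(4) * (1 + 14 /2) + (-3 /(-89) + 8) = 16397 /623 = 26.32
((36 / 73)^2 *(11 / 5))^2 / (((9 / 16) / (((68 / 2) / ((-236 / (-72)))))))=221118087168 / 41887405475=5.28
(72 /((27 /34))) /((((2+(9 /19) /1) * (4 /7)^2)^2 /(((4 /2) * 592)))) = 1090385338 /6627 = 164536.79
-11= -11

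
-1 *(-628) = 628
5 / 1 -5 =0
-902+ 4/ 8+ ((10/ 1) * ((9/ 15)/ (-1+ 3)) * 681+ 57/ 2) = 1170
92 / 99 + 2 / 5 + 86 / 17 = 53756 / 8415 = 6.39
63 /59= 1.07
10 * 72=720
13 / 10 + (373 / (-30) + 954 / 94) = -694 / 705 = -0.98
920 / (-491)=-920 / 491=-1.87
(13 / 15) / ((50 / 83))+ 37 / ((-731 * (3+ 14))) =13380983 / 9320250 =1.44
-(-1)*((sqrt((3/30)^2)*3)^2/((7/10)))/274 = 9/19180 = 0.00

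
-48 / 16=-3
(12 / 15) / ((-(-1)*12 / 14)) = 14 / 15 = 0.93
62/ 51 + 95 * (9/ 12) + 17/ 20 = 37391/ 510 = 73.32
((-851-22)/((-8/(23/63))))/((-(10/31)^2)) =-2143991/5600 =-382.86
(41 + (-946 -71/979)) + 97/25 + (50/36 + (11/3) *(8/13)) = -5140387583/5727150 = -897.55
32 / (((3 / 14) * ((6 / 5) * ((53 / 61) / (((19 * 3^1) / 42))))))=92720 / 477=194.38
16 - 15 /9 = 43 /3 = 14.33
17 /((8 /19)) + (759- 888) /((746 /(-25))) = 44.70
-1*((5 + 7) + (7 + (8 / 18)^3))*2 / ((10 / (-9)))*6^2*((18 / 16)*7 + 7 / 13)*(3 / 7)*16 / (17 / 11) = 30613000 / 663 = 46173.45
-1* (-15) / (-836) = -15 / 836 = -0.02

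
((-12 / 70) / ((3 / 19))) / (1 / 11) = -418 / 35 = -11.94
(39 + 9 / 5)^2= 41616 / 25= 1664.64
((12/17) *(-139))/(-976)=417/4148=0.10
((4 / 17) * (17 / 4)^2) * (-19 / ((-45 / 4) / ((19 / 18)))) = 7.58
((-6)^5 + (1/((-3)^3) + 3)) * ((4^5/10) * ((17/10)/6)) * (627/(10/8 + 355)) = -20093984768/50625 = -396918.22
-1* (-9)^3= 729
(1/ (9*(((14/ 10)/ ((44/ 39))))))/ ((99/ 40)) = 800/ 22113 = 0.04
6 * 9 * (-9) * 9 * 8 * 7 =-244944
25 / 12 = 2.08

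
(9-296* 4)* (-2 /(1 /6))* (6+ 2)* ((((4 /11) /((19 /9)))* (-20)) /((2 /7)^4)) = -12187476000 /209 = -58313282.30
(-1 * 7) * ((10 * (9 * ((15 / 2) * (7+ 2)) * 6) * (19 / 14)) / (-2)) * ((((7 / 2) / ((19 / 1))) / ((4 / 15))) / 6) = 637875 / 32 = 19933.59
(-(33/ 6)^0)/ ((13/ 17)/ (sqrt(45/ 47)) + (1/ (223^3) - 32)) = 81534743012085207 * sqrt(235)/ 1636742564521598514118 + 51178730854135203405/ 1636742564521598514118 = 0.03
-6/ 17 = -0.35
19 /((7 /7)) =19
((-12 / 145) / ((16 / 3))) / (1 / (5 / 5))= -9 / 580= -0.02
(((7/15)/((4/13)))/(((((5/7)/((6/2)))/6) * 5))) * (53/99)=33761/8250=4.09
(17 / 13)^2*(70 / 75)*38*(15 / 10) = 90.98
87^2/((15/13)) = 32799/5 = 6559.80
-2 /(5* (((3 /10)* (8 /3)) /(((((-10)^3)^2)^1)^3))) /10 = -50000000000000000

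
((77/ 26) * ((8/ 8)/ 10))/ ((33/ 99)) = 231/ 260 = 0.89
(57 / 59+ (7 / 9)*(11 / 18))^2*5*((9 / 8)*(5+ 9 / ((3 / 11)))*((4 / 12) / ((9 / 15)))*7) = 631104048925 / 365421456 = 1727.06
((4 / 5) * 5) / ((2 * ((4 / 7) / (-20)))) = -70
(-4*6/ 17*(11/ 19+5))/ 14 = -1272/ 2261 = -0.56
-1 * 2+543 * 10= 5428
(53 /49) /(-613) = -53 /30037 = -0.00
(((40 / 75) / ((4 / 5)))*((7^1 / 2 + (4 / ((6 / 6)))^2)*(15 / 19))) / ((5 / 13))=507 / 19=26.68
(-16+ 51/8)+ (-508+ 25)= -3941/8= -492.62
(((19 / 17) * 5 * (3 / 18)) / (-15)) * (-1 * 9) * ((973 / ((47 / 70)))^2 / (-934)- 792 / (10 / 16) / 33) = -112057231247 / 87686255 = -1277.93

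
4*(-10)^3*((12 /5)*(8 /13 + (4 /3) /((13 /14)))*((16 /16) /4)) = -64000 /13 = -4923.08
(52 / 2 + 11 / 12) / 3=8.97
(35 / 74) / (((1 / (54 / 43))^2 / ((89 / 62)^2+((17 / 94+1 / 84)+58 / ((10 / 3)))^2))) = 9450445980634101 / 40664531218360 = 232.40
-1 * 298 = -298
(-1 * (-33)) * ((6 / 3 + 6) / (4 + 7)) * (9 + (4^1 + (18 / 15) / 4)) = 1596 / 5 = 319.20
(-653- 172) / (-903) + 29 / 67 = 27154 / 20167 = 1.35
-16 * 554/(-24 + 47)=-8864/23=-385.39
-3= -3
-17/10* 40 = -68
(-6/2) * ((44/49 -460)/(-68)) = -16872/833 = -20.25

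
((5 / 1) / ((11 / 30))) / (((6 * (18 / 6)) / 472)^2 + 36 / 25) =69620000 / 7359297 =9.46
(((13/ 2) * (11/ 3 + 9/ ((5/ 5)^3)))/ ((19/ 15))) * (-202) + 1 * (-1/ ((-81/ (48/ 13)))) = -4608614/ 351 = -13129.95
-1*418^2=-174724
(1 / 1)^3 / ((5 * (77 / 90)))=18 / 77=0.23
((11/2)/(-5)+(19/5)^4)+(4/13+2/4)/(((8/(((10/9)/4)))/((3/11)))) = 207.42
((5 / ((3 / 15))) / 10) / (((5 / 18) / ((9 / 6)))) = 27 / 2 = 13.50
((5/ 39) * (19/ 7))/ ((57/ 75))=0.46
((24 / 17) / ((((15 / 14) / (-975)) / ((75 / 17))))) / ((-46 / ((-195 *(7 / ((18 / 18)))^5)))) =-2684161935000 / 6647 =-403815546.11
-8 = -8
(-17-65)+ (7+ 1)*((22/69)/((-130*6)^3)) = -167813451011/2046505500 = -82.00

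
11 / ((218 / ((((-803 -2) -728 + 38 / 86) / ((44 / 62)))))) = -510725 / 4687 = -108.97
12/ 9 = 4/ 3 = 1.33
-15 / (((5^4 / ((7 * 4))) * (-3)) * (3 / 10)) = 56 / 75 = 0.75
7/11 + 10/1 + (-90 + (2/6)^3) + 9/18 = -46823/594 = -78.83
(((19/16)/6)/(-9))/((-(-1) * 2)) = -19/1728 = -0.01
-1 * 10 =-10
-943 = -943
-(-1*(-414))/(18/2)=-46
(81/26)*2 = 81/13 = 6.23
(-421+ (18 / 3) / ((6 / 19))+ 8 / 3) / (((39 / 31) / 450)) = -1856900 / 13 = -142838.46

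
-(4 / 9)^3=-64 / 729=-0.09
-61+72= 11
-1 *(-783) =783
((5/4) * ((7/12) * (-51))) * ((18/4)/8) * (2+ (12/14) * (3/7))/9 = -2465/448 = -5.50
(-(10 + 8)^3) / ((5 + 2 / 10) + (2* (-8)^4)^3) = -4860 / 458129844911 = -0.00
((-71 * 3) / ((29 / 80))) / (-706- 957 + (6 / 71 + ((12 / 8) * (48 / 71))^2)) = 85898640 / 242949617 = 0.35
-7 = -7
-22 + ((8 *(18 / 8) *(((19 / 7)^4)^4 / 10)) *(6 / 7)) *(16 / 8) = 31151647075946547516778 / 1163152569936035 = 26782081.63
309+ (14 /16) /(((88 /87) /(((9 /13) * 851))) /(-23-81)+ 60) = 98835147699 /319839752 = 309.01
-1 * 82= -82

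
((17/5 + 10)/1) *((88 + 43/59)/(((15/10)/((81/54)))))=70149/59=1188.97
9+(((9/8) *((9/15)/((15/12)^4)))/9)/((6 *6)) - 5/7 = 543806/65625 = 8.29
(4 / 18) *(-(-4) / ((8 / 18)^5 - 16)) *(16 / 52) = -13122 / 766805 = -0.02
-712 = -712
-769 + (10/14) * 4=-5363/7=-766.14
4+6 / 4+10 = 31 / 2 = 15.50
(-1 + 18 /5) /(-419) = -13 /2095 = -0.01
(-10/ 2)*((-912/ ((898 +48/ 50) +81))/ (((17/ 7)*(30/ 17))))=26600/ 24499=1.09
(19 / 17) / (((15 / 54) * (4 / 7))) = 7.04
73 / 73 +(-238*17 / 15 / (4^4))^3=-1201298167 / 7077888000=-0.17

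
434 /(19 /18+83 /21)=54684 /631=86.66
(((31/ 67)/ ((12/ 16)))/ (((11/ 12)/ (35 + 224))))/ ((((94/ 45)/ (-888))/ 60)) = -154002643200/ 34639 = -4445932.13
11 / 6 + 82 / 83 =1405 / 498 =2.82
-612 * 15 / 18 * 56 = -28560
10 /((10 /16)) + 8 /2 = 20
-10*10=-100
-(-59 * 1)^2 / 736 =-3481 / 736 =-4.73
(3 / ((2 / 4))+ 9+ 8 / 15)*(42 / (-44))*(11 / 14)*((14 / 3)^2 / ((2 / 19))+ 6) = -111607 / 45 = -2480.16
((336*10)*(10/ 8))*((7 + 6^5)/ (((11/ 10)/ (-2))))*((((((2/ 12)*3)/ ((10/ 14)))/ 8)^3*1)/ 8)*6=-168182847/ 5632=-29862.01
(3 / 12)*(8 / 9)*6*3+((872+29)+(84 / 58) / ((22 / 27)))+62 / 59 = 17086236 / 18821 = 907.83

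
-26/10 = -13/5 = -2.60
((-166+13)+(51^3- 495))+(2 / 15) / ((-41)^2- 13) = 1651357531 / 12510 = 132003.00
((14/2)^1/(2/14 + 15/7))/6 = 49/96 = 0.51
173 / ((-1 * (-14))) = 173 / 14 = 12.36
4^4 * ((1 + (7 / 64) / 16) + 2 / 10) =6179 / 20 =308.95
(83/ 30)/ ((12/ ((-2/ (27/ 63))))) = -581/ 540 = -1.08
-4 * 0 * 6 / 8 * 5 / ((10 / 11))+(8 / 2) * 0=0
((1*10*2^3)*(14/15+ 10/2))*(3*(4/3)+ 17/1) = 9968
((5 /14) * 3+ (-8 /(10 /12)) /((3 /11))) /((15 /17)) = -40613 /1050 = -38.68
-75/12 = -6.25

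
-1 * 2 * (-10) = 20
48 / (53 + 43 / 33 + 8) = 198 / 257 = 0.77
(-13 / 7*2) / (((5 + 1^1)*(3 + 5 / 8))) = -104 / 609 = -0.17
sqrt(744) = 2* sqrt(186) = 27.28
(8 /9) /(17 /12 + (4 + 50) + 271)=32 /11751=0.00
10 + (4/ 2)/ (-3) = 28/ 3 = 9.33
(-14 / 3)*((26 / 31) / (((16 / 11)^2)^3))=-161212051 / 390070272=-0.41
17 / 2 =8.50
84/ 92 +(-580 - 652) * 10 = -283339/ 23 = -12319.09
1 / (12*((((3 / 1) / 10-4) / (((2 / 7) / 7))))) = -5 / 5439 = -0.00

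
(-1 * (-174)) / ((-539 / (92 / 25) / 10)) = -32016 / 2695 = -11.88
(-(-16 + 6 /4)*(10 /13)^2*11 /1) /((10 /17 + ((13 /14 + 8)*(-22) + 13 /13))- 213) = -1898050 /8202077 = -0.23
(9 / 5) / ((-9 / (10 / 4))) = -1 / 2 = -0.50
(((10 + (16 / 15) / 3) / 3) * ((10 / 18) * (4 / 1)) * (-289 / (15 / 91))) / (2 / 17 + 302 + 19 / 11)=-1309569976 / 29586465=-44.26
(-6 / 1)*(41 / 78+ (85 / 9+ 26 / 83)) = -61.70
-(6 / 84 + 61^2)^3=-51523341383.88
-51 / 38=-1.34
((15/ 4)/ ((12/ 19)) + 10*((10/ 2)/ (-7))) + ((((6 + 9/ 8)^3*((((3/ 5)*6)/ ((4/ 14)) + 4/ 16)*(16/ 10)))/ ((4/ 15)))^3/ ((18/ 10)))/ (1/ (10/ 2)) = 2264083114600153753056621/ 37580963840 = 60245477583795.62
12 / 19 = 0.63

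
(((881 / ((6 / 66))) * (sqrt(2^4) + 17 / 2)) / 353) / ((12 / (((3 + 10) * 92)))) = 34202.18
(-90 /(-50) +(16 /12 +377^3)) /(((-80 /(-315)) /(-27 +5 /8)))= -5564640485.32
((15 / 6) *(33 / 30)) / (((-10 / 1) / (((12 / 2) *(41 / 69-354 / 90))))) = 3168 / 575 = 5.51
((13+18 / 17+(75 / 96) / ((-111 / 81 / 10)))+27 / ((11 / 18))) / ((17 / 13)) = 75612511 / 1881968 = 40.18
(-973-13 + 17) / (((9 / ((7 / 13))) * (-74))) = 0.78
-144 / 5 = -28.80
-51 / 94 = -0.54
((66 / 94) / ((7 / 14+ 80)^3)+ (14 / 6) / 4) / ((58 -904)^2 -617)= 0.00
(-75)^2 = 5625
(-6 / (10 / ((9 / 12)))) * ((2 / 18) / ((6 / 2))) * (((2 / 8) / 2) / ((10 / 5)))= -1 / 960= -0.00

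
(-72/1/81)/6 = -4/27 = -0.15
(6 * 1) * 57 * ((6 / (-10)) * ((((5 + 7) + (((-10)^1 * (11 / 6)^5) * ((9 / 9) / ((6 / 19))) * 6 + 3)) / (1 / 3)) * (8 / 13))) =4455215 / 3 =1485071.67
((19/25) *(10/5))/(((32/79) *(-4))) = -0.94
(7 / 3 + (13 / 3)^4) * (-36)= -115000 / 9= -12777.78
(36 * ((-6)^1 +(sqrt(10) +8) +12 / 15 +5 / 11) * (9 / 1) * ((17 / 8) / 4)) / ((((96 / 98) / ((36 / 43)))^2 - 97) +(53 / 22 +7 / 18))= -1775417049 / 294217360 - 109103841 * sqrt(10) / 58843472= -11.90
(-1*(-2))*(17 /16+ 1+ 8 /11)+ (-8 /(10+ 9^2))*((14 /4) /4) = 6295 /1144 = 5.50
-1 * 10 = -10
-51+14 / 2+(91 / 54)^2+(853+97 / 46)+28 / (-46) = 2371699 / 2916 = 813.34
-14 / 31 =-0.45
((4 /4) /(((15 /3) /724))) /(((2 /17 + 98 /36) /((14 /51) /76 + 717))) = 274373556 /7505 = 36558.77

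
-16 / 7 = -2.29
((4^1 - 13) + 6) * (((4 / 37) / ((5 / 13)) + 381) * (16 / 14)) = -1692888 / 1295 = -1307.25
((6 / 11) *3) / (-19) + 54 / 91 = 9648 / 19019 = 0.51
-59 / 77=-0.77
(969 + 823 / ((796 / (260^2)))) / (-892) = -14101531 / 177508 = -79.44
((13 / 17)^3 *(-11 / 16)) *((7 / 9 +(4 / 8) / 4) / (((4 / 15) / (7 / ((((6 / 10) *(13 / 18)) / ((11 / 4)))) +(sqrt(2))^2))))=-48.32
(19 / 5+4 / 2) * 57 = 1653 / 5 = 330.60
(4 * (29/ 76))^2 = 841/ 361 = 2.33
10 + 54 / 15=68 / 5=13.60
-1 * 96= -96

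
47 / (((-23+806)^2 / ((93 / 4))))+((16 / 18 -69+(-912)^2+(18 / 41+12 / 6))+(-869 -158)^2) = 63223945223449 / 33515532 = 1886407.33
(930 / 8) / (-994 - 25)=-465 / 4076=-0.11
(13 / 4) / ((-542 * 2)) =-13 / 4336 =-0.00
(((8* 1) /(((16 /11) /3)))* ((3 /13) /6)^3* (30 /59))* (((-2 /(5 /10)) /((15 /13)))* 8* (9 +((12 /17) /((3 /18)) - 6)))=-16236 /169507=-0.10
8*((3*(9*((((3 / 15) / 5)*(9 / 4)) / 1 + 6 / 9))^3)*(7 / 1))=53057.97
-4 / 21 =-0.19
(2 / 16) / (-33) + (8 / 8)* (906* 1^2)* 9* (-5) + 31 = -10755097 / 264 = -40739.00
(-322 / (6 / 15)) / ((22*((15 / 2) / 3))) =-161 / 11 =-14.64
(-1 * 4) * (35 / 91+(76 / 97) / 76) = -1992 / 1261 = -1.58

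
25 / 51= 0.49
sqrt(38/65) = sqrt(2470)/65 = 0.76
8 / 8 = 1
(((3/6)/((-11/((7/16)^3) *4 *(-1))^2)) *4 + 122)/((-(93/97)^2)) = -18642260752784465/140462744666112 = -132.72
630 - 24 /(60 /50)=610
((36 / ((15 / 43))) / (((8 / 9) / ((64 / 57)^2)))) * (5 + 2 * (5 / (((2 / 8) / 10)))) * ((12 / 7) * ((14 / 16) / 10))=16049664 / 1805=8891.78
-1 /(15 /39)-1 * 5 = -38 /5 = -7.60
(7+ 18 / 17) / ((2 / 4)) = 274 / 17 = 16.12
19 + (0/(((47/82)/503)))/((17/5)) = 19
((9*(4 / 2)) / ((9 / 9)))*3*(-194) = -10476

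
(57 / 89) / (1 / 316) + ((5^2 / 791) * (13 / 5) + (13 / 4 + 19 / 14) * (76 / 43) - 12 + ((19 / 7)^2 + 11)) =106923466 / 492793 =216.97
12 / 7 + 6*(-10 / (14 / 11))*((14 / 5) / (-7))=144 / 7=20.57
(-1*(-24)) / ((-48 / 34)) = -17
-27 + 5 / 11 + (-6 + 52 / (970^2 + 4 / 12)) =-1010525242 / 31049711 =-32.55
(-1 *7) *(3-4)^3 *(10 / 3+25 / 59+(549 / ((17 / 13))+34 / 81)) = 241129420 / 81243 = 2968.00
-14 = -14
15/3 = 5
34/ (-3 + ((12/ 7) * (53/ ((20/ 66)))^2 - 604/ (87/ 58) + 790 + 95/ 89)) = 1588650/ 2468267651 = 0.00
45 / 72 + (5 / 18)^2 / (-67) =27085 / 43416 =0.62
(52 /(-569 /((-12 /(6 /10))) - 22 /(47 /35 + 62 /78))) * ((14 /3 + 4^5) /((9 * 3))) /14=2341286480 /300436857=7.79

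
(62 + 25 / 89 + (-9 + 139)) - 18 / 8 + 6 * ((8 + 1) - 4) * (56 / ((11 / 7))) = 4930721 / 3916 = 1259.12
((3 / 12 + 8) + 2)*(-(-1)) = 41 / 4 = 10.25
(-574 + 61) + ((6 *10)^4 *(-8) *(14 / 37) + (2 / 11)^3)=-39230783.26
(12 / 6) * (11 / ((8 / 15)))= 165 / 4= 41.25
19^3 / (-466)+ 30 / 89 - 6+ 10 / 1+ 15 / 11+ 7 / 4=-6631681 / 912428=-7.27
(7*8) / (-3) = -56 / 3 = -18.67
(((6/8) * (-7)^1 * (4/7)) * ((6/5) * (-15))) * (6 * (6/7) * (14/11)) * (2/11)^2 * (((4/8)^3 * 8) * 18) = 279936/1331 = 210.32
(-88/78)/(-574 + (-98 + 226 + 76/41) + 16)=902/342303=0.00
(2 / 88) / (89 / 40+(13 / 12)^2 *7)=180 / 82687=0.00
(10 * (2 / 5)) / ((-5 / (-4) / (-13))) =-208 / 5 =-41.60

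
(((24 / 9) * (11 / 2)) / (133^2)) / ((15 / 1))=0.00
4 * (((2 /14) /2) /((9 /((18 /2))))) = 2 /7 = 0.29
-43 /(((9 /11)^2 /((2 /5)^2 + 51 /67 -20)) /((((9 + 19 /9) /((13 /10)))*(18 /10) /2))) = 665089084 /70551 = 9427.07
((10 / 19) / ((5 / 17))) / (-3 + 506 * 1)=34 / 9557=0.00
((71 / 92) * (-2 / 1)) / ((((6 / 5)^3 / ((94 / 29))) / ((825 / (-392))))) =114709375 / 18825408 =6.09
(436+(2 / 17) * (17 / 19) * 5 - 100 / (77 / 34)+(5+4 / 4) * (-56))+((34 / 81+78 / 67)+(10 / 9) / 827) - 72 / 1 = -92216426828 / 6566132727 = -14.04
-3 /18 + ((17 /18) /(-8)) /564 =-13553 /81216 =-0.17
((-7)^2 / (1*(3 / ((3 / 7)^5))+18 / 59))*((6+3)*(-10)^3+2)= -2107070658 / 993071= -2121.77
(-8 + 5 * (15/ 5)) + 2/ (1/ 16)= 39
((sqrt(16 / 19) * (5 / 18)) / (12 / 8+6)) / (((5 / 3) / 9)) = 4 * sqrt(19) / 95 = 0.18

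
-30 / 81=-10 / 27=-0.37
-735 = -735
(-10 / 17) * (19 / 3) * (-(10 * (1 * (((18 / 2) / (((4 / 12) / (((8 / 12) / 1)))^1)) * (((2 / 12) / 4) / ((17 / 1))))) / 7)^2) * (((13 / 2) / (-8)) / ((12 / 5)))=-154375 / 30814336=-0.01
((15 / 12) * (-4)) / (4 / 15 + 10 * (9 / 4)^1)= -150 / 683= -0.22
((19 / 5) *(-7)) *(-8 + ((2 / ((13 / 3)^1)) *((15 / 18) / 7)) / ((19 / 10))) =13782 / 65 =212.03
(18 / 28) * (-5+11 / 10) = -351 / 140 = -2.51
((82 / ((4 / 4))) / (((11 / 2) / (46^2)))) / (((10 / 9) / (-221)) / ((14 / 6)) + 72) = 438.17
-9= -9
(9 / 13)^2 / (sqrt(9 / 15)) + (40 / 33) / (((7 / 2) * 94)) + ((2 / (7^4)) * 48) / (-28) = 58816 / 26067657 + 27 * sqrt(15) / 169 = 0.62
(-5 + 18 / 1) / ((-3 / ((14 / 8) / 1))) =-91 / 12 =-7.58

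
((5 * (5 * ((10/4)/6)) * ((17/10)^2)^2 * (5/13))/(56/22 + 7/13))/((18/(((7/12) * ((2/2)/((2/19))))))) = 17455889/5225472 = 3.34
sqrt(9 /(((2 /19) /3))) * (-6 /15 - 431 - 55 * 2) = -8121 * sqrt(114) /10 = -8670.86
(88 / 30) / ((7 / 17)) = 748 / 105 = 7.12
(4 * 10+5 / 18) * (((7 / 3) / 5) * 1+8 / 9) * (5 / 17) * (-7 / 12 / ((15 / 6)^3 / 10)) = -24766 / 4131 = -6.00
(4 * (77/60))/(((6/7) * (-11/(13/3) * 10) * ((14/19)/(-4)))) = 1729/1350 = 1.28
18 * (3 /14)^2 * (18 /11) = 729 /539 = 1.35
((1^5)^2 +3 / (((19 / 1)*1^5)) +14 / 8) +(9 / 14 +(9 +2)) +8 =11997 / 532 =22.55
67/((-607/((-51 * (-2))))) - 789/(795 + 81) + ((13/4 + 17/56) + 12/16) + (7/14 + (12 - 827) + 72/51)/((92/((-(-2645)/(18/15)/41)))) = -1670685427135/3459093904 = -482.98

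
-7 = -7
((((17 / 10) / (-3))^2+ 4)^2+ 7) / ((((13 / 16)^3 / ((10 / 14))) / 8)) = 42586769408 / 155712375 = 273.50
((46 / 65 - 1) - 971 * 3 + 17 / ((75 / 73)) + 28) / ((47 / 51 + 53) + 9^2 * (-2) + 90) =47549459 / 299650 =158.68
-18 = -18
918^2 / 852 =70227 / 71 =989.11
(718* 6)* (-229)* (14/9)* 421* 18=-11629239216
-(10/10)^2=-1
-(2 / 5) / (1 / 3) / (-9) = 2 / 15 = 0.13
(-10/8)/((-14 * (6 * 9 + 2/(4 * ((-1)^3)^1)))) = 0.00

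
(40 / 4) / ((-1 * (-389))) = 10 / 389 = 0.03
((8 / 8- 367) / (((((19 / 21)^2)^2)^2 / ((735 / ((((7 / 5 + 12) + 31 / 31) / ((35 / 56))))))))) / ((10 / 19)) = -2826313165750725 / 57207791296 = -49404.34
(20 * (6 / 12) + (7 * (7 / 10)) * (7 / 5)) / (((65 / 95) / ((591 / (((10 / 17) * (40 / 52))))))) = 160922799 / 5000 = 32184.56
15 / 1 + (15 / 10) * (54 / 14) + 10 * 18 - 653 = -6331 / 14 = -452.21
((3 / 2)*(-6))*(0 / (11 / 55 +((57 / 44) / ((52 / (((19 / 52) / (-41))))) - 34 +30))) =0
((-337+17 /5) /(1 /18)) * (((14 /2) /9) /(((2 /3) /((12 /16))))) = -26271 /5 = -5254.20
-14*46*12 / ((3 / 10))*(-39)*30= 30139200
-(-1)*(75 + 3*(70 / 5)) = 117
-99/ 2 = -49.50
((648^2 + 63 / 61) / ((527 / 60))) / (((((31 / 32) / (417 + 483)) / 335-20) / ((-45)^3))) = 1351160689501080000000 / 6203084123443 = 217820790.85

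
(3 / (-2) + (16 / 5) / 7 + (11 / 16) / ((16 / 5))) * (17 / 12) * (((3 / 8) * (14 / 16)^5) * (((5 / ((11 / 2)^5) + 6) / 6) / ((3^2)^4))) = -48777752125753 / 1418219153868718080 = -0.00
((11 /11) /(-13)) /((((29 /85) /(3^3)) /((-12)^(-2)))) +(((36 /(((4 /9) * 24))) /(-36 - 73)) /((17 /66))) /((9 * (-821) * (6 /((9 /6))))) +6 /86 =2712521973 /98648020172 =0.03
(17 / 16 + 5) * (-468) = -11349 / 4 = -2837.25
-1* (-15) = 15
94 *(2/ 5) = 37.60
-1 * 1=-1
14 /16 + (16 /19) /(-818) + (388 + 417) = 50099573 /62168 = 805.87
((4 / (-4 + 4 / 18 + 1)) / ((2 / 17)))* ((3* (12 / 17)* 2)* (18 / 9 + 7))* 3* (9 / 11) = -314928 / 275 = -1145.19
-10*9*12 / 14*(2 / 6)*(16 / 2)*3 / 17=-4320 / 119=-36.30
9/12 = 3/4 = 0.75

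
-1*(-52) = 52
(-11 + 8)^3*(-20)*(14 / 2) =3780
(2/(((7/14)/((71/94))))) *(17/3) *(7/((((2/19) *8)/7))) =1123717/1128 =996.20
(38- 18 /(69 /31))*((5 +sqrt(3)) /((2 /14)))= 4816*sqrt(3) /23 +24080 /23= 1409.63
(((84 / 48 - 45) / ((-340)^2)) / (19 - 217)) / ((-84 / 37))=-6401 / 7690636800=-0.00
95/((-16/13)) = -77.19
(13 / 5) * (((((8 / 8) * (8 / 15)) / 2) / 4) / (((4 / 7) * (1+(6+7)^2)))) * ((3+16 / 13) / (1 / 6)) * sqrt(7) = 77 * sqrt(7) / 1700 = 0.12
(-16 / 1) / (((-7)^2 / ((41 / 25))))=-656 / 1225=-0.54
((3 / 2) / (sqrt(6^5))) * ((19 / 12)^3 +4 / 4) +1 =8587 * sqrt(6) / 248832 +1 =1.08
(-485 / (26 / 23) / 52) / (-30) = 2231 / 8112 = 0.28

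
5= 5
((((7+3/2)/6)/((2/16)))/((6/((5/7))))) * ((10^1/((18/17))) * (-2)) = -14450/567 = -25.49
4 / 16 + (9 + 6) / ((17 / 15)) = 13.49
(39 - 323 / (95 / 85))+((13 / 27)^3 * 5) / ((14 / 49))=-9764605 / 39366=-248.05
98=98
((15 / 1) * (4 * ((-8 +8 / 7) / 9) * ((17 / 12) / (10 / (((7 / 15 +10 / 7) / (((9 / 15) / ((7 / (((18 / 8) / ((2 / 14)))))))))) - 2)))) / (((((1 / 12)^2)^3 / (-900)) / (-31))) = -15031156801536000 / 14273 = -1053118251351.22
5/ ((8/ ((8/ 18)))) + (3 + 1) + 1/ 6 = 4.44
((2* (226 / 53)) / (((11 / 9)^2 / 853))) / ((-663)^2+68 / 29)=905671044 / 81750159997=0.01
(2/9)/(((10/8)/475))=760/9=84.44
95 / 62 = 1.53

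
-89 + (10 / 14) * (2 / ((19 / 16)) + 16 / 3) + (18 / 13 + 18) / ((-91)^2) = -73621615 / 876603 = -83.99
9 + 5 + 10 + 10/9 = 25.11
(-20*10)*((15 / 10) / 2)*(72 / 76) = -2700 / 19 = -142.11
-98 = -98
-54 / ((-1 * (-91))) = -54 / 91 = -0.59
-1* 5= -5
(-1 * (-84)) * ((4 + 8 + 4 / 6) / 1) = 1064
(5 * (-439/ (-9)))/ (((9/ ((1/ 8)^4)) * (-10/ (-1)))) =439/ 663552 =0.00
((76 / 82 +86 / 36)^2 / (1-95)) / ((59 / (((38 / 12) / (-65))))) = 113768371 / 1178032293360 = 0.00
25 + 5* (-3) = 10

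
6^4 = 1296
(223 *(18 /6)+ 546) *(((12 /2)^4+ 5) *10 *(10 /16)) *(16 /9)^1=17563500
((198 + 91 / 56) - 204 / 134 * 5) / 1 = 102919 / 536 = 192.01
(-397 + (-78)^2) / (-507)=-5687 / 507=-11.22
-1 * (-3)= 3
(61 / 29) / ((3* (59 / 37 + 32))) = 0.02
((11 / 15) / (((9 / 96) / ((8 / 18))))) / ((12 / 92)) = 26.65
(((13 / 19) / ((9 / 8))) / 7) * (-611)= -63544 / 1197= -53.09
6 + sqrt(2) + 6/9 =sqrt(2) + 20/3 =8.08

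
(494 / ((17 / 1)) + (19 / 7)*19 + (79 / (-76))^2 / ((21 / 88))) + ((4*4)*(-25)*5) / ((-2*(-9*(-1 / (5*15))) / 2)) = 205611897 / 12274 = 16751.82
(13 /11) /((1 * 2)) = 13 /22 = 0.59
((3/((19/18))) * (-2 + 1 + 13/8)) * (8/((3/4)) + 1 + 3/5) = 414/19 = 21.79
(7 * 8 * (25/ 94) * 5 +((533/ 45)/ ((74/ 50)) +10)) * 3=1447265/ 5217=277.41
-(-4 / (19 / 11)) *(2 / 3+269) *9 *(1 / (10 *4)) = 26697 / 190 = 140.51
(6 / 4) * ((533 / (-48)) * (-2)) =533 / 16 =33.31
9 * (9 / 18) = 9 / 2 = 4.50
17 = 17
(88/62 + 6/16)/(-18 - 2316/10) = -2225/309504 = -0.01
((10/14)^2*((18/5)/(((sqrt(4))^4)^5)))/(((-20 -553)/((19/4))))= -285/19627245568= -0.00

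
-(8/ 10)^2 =-16/ 25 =-0.64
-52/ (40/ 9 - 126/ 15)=1170/ 89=13.15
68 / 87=0.78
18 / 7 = 2.57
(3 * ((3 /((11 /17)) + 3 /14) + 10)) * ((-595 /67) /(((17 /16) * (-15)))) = 18296 /737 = 24.82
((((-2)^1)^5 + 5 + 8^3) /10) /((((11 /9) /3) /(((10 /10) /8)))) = 2619 /176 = 14.88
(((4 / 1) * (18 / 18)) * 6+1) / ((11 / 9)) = 225 / 11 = 20.45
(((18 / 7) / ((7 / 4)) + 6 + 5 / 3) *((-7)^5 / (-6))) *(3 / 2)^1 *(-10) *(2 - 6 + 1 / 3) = 25335695 / 18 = 1407538.61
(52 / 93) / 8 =13 / 186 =0.07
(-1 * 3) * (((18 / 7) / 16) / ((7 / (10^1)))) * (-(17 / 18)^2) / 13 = 1445 / 30576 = 0.05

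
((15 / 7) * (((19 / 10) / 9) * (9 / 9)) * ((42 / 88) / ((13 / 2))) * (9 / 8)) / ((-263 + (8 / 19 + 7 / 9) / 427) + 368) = 12485907 / 35084146240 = 0.00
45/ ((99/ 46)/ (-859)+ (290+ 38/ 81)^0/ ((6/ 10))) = 5334390/ 197273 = 27.04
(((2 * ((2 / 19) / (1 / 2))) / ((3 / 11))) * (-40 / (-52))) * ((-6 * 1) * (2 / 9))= -3520 / 2223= -1.58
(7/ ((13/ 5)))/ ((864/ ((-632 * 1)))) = -2765/ 1404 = -1.97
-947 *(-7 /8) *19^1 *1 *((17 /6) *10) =446076.46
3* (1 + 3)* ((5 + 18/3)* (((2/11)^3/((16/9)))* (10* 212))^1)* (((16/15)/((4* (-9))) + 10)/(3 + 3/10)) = 11414080/3993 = 2858.52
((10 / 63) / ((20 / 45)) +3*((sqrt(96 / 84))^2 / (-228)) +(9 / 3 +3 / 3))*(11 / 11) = 165 / 38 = 4.34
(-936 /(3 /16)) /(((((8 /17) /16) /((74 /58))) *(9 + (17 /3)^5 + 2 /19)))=-14497232256 /391780169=-37.00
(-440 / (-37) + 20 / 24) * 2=2825 / 111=25.45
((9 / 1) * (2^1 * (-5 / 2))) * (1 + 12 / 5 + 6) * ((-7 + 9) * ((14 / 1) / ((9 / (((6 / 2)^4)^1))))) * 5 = -532980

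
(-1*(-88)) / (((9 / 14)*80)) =77 / 45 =1.71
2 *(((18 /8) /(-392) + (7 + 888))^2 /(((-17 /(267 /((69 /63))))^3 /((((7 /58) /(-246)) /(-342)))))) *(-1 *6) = 112457300889115781289 /2765640205027328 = 40662.30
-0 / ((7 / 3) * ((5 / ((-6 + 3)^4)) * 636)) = 0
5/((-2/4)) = -10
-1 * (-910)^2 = -828100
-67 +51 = -16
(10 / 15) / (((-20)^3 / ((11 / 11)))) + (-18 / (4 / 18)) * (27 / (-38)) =13121981 / 228000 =57.55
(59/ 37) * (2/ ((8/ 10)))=295/ 74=3.99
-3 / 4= -0.75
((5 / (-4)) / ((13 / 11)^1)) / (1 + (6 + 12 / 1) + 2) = -55 / 1092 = -0.05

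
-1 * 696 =-696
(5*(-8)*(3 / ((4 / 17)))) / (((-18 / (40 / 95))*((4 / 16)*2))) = 23.86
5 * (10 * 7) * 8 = 2800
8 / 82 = 0.10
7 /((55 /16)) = 112 /55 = 2.04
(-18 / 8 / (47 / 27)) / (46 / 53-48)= 12879 / 469624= 0.03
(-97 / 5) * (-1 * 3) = 291 / 5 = 58.20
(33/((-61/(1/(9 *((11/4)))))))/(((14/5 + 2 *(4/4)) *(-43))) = 5/47214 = 0.00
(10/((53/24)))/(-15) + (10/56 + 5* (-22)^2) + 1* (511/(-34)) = 60669487/25228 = 2404.85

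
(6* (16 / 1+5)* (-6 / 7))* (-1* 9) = 972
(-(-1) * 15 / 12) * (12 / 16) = 15 / 16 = 0.94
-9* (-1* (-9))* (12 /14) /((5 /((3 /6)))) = -243 /35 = -6.94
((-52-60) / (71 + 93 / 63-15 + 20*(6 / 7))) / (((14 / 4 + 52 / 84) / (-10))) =987840 / 271091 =3.64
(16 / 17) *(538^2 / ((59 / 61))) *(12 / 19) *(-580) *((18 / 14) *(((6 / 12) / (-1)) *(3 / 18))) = 1474636135680 / 133399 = 11054326.76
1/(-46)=-1/46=-0.02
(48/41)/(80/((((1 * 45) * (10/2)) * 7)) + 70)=7560/452353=0.02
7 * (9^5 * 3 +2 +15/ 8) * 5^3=1240056125/ 8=155007015.62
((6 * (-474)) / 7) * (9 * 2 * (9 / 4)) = -115182 / 7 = -16454.57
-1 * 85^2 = -7225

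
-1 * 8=-8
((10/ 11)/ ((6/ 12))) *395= 718.18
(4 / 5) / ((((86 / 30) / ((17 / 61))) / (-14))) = -2856 / 2623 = -1.09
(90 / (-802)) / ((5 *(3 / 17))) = -51 / 401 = -0.13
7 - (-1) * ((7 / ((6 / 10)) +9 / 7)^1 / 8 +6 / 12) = 383 / 42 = 9.12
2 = 2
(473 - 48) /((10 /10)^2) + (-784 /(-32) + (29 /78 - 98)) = 13723 /39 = 351.87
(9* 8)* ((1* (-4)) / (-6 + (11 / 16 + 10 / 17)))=78336 / 1285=60.96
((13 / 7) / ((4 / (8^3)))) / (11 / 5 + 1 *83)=4160 / 1491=2.79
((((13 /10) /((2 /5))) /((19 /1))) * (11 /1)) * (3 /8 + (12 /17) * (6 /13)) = 13629 /10336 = 1.32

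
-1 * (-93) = 93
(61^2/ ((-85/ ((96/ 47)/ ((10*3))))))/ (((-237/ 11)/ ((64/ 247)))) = 41913344/ 1169316525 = 0.04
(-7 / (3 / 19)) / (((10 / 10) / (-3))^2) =-399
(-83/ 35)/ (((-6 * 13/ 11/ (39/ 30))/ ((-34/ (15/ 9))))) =-15521/ 1750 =-8.87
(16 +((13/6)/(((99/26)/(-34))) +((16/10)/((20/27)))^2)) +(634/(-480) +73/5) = 43355957/2970000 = 14.60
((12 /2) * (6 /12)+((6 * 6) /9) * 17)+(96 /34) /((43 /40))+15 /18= 326581 /4386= 74.46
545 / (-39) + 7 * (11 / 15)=-1724 / 195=-8.84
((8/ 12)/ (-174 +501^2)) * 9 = 2/ 83609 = 0.00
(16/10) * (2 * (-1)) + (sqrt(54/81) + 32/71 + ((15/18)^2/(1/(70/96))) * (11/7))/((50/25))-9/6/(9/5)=-4183811/1226880 + sqrt(6)/6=-3.00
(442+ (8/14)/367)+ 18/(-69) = 26101132/59087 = 441.74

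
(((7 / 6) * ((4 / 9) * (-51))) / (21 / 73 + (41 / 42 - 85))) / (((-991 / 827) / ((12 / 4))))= -201156172 / 254424385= -0.79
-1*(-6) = 6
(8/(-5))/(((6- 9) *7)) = 8/105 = 0.08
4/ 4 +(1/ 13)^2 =1.01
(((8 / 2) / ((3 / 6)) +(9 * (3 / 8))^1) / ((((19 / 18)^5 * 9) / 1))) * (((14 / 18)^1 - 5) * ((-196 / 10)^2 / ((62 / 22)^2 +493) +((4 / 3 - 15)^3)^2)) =-2620097956388125304 / 98740963675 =-26535065.68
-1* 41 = -41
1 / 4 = 0.25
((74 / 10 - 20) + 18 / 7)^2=123201 / 1225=100.57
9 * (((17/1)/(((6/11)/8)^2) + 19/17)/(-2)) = -559675/34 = -16461.03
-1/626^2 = -1/391876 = -0.00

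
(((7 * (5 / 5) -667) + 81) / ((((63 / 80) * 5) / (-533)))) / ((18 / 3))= 822952 / 63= 13062.73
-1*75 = -75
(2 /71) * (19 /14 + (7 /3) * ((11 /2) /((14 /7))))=653 /2982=0.22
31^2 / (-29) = -961 / 29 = -33.14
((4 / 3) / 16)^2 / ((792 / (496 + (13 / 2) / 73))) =24143 / 5550336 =0.00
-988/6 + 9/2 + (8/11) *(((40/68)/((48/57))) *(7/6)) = -89521/561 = -159.57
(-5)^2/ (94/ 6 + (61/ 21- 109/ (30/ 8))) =-2625/ 1102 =-2.38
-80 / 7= -11.43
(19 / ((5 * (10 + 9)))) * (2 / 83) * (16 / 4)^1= 8 / 415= 0.02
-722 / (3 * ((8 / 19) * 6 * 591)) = -6859 / 42552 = -0.16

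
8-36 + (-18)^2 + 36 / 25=7436 / 25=297.44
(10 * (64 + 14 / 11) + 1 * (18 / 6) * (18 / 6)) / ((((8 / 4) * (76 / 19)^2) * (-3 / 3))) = -7279 / 352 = -20.68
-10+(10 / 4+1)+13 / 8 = -39 / 8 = -4.88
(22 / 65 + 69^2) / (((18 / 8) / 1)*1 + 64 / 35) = 1167.40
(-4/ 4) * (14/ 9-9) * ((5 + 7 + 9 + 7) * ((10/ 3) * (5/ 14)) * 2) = 13400/ 27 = 496.30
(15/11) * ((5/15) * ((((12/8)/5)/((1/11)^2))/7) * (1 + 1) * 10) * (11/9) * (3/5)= 242/7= 34.57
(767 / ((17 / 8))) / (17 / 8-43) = -49088 / 5559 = -8.83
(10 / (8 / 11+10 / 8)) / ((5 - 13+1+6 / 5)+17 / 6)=-4400 / 2581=-1.70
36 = 36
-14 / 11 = -1.27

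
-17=-17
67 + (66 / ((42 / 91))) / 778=67.18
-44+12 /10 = -214 /5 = -42.80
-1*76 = -76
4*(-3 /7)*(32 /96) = -4 /7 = -0.57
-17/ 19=-0.89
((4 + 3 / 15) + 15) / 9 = 32 / 15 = 2.13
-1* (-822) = 822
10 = 10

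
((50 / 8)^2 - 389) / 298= -1.17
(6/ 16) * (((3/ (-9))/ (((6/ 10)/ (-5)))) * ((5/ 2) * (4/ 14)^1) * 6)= 125/ 28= 4.46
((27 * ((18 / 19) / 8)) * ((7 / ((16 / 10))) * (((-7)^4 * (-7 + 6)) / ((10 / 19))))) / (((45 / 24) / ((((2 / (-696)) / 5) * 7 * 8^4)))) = 406594944 / 725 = 560820.61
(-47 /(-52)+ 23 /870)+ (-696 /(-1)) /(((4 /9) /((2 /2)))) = 35443963 /22620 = 1566.93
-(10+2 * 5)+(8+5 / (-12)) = -149 / 12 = -12.42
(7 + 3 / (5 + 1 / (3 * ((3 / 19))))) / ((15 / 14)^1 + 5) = 665 / 544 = 1.22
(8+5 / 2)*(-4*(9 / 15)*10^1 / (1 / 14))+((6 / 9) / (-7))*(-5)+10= -73868 / 21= -3517.52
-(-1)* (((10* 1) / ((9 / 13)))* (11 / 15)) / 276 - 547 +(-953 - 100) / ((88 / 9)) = -107326727 / 163944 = -654.65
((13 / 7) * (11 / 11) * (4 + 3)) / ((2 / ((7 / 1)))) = 91 / 2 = 45.50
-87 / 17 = -5.12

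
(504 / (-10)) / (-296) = 63 / 370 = 0.17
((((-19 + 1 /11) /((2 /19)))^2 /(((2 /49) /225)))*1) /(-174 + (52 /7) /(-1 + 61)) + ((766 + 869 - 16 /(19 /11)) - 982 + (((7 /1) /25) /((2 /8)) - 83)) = -1072918694874446 /1049321075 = -1022488.46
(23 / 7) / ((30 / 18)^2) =207 / 175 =1.18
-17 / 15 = -1.13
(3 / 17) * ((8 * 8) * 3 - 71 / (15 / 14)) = 1886 / 85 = 22.19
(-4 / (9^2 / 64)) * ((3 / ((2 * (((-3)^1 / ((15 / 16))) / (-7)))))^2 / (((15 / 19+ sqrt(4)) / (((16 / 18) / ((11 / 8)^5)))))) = -2.21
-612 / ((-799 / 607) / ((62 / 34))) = 677412 / 799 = 847.82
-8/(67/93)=-744/67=-11.10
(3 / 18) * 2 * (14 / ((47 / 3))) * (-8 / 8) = -14 / 47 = -0.30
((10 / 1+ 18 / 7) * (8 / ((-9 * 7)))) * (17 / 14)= -5984 / 3087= -1.94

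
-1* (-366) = 366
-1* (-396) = 396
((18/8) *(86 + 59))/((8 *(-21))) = -435/224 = -1.94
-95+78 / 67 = -6287 / 67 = -93.84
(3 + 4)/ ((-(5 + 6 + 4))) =-7/ 15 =-0.47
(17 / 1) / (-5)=-17 / 5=-3.40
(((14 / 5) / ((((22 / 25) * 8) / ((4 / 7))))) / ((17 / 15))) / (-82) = -75 / 30668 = -0.00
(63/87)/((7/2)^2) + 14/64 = 1805/6496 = 0.28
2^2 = 4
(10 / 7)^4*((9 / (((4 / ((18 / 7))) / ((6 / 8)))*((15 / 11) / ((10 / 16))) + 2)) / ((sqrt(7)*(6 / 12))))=8910000*sqrt(7) / 5428661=4.34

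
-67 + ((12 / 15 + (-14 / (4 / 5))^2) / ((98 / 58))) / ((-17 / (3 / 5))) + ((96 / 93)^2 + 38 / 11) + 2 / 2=-59784739657 / 880564300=-67.89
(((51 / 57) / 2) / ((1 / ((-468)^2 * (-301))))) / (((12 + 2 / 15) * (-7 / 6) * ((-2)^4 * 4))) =34638435 / 1064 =32554.92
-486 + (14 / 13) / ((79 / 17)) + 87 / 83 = -41318023 / 85241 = -484.72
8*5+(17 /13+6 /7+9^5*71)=381519426 /91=4192521.16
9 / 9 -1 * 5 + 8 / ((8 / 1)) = -3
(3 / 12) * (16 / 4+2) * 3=9 / 2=4.50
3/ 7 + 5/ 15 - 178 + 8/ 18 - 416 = -592.79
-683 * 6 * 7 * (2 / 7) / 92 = -2049 / 23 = -89.09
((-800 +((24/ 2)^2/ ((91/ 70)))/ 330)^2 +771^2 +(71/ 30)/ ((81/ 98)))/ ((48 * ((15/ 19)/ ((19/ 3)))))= 5533602470044063/ 26833177800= 206222.41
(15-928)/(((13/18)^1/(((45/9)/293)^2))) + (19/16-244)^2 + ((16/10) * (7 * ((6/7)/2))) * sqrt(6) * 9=216 * sqrt(6)/5 + 16844492371725/285705472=59063.36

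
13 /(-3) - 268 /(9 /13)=-3523 /9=-391.44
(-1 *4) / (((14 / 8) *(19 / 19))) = -2.29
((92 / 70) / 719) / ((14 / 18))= 414 / 176155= 0.00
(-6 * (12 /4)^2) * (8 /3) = -144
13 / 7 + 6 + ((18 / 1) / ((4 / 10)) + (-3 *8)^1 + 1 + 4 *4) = 321 / 7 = 45.86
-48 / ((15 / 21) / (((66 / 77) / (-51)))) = 96 / 85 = 1.13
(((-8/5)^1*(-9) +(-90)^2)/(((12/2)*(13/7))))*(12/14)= 40572/65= 624.18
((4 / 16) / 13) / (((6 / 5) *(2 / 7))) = 35 / 624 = 0.06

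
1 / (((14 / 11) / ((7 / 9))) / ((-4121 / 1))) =-45331 / 18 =-2518.39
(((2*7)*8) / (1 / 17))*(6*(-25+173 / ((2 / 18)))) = 17501568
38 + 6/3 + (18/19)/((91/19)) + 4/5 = 18654/455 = 41.00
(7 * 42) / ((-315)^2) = 2 / 675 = 0.00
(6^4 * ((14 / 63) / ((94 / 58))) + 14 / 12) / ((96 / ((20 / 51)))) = 252205 / 345168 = 0.73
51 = 51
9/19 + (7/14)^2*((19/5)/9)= 1981/3420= 0.58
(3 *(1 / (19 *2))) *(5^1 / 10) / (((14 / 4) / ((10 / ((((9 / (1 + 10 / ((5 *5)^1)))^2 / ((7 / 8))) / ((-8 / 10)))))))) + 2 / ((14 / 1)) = 25307 / 179550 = 0.14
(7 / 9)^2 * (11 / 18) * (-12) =-1078 / 243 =-4.44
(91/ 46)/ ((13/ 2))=7/ 23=0.30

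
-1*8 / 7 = -8 / 7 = -1.14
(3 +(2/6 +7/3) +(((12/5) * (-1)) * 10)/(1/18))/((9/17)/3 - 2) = 21743/93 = 233.80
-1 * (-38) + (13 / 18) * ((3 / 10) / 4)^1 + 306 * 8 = 596653 / 240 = 2486.05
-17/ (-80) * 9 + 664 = 53273/ 80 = 665.91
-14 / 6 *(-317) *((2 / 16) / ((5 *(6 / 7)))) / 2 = 10.79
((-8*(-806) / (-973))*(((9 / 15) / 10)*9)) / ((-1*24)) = 3627 / 24325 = 0.15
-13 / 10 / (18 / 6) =-13 / 30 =-0.43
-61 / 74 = -0.82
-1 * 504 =-504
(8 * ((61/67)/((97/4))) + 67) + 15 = 534870/6499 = 82.30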